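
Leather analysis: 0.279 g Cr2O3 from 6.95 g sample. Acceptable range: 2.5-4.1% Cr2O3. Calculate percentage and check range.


Cr2O3% = 0.279 / 6.95 x 100 = 4.01%
Acceptable range: 2.5 to 4.1%
Within range: Yes


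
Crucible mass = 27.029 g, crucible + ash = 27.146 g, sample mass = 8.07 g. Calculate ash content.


Ash mass = 0.117 g
Ash content = 1.45%

Ash mass = 27.146 - 27.029 = 0.117 g
Ash% = 0.117 / 8.07 x 100 = 1.45%


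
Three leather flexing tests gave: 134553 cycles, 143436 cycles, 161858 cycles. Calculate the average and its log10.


Average = (134553 + 143436 + 161858) / 3 = 146616 cycles
log10(146616) = 5.17


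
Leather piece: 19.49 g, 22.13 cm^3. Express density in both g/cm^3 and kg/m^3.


Density = 19.49 / 22.13 = 0.881 g/cm^3
Convert: 0.881 x 1000 = 881 kg/m^3


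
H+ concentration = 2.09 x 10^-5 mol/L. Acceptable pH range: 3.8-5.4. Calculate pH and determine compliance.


pH = 4.68
Compliant: Yes

pH = -log10(2.09 x 10^-5) = 4.68
Range: 3.8 to 5.4
Compliant: Yes


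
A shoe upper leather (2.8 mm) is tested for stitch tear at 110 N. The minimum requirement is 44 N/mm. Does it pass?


STS = 110 / 2.8 = 39.3 N/mm
Minimum required: 44 N/mm
Passes: No


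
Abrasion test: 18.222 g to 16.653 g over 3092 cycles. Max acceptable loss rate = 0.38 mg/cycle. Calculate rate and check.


Loss = 18.222 - 16.653 = 1.569 g
Rate = 1.569 g / 3092 cycles x 1000 = 0.507 mg/cycle
Max = 0.38 mg/cycle
Passes: No


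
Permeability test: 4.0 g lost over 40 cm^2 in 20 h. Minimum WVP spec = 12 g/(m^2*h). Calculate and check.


WVP = 4.0 / (40 x 20) x 10000 = 50.00 g/(m^2*h)
Minimum: 12 g/(m^2*h)
Meets spec: Yes


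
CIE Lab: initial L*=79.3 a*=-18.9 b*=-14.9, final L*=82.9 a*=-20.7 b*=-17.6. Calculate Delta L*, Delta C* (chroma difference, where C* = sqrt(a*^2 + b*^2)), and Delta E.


Delta L* = 82.9 - 79.3 = 3.6
C1* = sqrt((-18.9)^2 + (-14.9)^2) = 24.067
C2* = sqrt((-20.7)^2 + (-17.6)^2) = 27.171
Delta C* = 27.171 - 24.067 = 3.10
Delta E = sqrt((3.6)^2 + (-1.8)^2 + (-2.7)^2) = 4.85


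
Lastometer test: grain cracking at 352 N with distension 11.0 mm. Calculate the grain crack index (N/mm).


Grain crack index = force / distension
Index = 352 / 11.0 = 32.0 N/mm


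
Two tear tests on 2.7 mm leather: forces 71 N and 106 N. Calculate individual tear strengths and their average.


Tear 1 = 26.3 N/mm
Tear 2 = 39.3 N/mm
Average = 32.8 N/mm


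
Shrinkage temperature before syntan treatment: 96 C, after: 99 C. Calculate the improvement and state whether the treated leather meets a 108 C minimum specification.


Improvement = 99 - 96 = 3 C
Spec check: 99 C >= 108 C? No


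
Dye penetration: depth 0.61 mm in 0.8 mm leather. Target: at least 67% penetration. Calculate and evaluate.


Penetration = 0.61 / 0.8 x 100 = 76.3%
Target: 67%
Meets target: Yes


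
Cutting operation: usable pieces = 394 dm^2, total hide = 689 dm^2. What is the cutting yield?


Yield = usable / total x 100
Yield = 394 / 689 x 100 = 57.2%


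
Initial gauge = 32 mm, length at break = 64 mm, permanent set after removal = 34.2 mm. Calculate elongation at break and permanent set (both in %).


Elongation at break = 100.0%
Permanent set = 6.9%

Elongation at break = (64 - 32) / 32 x 100 = 100.0%
Permanent set = (34.2 - 32) / 32 x 100 = 6.9%


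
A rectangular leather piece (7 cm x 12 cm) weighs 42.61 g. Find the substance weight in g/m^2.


Area = 7 x 12 = 84 cm^2
SW = 42.61 / 84 x 10000 = 5072.6 g/m^2


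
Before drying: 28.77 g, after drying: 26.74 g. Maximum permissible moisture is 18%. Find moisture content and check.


MC = (28.77 - 26.74) / 28.77 x 100 = 7.1%
Maximum: 18%
Acceptable: Yes


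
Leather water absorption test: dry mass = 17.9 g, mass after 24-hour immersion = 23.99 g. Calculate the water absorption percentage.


34.0%

Water absorbed = 23.99 - 17.9 = 6.09 g
WA% = 6.09 / 17.9 x 100 = 34.0%


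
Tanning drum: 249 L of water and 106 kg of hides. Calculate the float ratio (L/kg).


2.3


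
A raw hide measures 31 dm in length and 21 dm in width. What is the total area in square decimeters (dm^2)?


651 dm^2

Area = length x width
Area = 31 x 21 = 651 dm^2


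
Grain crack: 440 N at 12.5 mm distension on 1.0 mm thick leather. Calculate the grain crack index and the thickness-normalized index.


Crack index = 35.2 N/mm
Normalized index = 35.2 N/mm per mm

Crack index = 440 / 12.5 = 35.2 N/mm
Normalized = 35.2 / 1.0 = 35.2 N/mm per mm


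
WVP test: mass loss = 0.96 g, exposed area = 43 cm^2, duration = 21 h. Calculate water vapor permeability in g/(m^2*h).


WVP = mass_loss / (area x time) x 10000
WVP = 0.96 / (43 x 21) x 10000
WVP = 0.96 / 903 x 10000 = 10.63 g/(m^2*h)


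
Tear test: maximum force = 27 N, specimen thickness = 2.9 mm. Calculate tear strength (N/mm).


Tear strength = force / thickness
Tear = 27 / 2.9 = 9.3 N/mm


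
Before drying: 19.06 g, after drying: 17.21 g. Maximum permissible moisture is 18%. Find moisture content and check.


Moisture content = 9.7%
Acceptable: Yes

MC = (19.06 - 17.21) / 19.06 x 100 = 9.7%
Maximum: 18%
Acceptable: Yes


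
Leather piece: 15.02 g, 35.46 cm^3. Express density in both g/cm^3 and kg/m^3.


0.424 g/cm^3
424 kg/m^3


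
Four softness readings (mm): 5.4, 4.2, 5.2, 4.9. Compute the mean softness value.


4.93 mm


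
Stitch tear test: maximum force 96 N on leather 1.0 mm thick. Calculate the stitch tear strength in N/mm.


96.0 N/mm

Stitch tear strength = force / thickness
STS = 96 / 1.0 = 96.0 N/mm


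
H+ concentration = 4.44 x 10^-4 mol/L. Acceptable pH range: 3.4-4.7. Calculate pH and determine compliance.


pH = 3.35
Compliant: No


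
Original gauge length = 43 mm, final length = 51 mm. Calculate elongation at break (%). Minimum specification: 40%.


Elongation = 18.6%
Meets spec: No


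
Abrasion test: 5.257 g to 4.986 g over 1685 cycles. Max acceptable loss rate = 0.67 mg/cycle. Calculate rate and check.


Rate = 0.161 mg/cycle
Passes: Yes

Loss = 5.257 - 4.986 = 0.271 g
Rate = 0.271 g / 1685 cycles x 1000 = 0.161 mg/cycle
Max = 0.67 mg/cycle
Passes: Yes


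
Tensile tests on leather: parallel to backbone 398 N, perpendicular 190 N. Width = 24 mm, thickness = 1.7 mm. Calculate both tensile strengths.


Parallel = 9.75 N/mm^2
Perpendicular = 4.66 N/mm^2


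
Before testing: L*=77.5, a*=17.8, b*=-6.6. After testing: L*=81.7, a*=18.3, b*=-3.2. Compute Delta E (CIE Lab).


dL = 81.7 - 77.5 = 4.2
da = 18.3 - 17.8 = 0.5
db = -3.2 - (-6.6) = 3.4
dE = sqrt((4.2)^2 + (0.5)^2 + (3.4)^2) = 5.43


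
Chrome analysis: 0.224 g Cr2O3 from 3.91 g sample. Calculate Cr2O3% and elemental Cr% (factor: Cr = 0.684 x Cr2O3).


Cr2O3% = 0.224 / 3.91 x 100 = 5.73%
Cr% = 5.73 x 0.684 = 3.92%


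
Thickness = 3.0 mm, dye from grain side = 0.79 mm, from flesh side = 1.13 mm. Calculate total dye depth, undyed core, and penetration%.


Total dyed = 0.79 + 1.13 = 1.92 mm
Undyed core = 3.0 - 1.92 = 1.08 mm
Penetration = 1.92 / 3.0 x 100 = 64.0%


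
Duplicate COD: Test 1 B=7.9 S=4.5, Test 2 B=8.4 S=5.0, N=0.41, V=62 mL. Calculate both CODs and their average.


COD1 = (7.9 - 4.5) x 0.41 x 8000 / 62 = 179.9 mg/L
COD2 = (8.4 - 5.0) x 0.41 x 8000 / 62 = 179.9 mg/L
Average = (179.9 + 179.9) / 2 = 179.9 mg/L


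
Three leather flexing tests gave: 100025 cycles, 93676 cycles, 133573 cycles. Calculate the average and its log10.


Average = (100025 + 93676 + 133573) / 3 = 109091 cycles
log10(109091) = 5.04


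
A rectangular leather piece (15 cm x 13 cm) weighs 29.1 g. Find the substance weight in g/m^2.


Area = 15 x 13 = 195 cm^2
SW = 29.1 / 195 x 10000 = 1492.3 g/m^2


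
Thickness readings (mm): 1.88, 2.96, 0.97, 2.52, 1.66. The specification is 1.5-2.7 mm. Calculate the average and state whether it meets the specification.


Sum = 9.99
Average = 9.99 / 5 = 2.00 mm
Specification range: 1.5 to 2.7 mm
Within spec: Yes


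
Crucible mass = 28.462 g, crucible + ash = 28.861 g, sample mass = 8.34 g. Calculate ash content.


Ash mass = 0.399 g
Ash content = 4.78%


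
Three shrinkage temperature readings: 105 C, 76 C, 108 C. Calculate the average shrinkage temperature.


96.3 C

Average = (105 + 76 + 108) / 3
Average = 289 / 3 = 96.3 C


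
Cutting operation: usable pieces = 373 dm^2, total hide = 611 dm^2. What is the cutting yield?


Yield = usable / total x 100
Yield = 373 / 611 x 100 = 61.0%


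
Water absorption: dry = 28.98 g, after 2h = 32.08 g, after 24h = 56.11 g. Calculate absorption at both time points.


WA (2h) = (32.08 - 28.98) / 28.98 x 100 = 10.7%
WA (24h) = (56.11 - 28.98) / 28.98 x 100 = 93.6%


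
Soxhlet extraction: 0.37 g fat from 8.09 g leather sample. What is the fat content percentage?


Fat content = 0.37 / 8.09 x 100
Fat = 4.6%


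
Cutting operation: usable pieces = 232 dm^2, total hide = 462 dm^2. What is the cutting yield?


Yield = usable / total x 100
Yield = 232 / 462 x 100 = 50.2%


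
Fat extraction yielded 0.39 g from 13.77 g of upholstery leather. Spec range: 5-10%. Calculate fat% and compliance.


Fat% = 0.39 / 13.77 x 100 = 2.8%
Spec range: 5-10%
Compliant: No


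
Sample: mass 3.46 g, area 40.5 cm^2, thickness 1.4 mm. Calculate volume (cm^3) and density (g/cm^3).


Thickness in cm = 1.4 / 10 = 0.14 cm
Volume = 40.5 x 0.14 = 5.670 cm^3
Density = 3.46 / 5.670 = 0.610 g/cm^3


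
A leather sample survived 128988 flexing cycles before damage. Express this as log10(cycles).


log10(128988) = 5.11


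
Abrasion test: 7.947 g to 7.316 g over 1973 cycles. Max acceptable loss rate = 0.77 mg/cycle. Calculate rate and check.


Rate = 0.320 mg/cycle
Passes: Yes


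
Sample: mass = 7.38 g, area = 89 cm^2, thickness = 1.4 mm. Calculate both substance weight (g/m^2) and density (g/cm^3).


SW = 7.38 / 89 x 10000 = 829.2 g/m^2
Volume = 89 x 1.4 / 10 = 12.46 cm^3
Density = 7.38 / 12.46 = 0.592 g/cm^3


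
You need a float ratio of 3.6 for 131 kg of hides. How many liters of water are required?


471.6 L


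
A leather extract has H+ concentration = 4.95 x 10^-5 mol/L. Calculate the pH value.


pH = -log10[H+]
pH = -log10(4.95 x 10^-5) = 4.31


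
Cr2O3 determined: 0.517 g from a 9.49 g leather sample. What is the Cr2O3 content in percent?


Cr2O3% = 0.517 / 9.49 x 100
Cr2O3% = 5.45%


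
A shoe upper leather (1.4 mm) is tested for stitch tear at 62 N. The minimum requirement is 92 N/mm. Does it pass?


STS = 62 / 1.4 = 44.3 N/mm
Minimum required: 92 N/mm
Passes: No


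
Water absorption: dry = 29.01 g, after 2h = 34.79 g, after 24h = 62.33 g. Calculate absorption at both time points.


2h absorption = 19.9%
24h absorption = 114.9%


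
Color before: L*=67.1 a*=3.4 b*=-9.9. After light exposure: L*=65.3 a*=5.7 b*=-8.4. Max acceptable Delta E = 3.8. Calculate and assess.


Delta E = 3.28
Passes: Yes

dL = -1.8, da = 2.3, db = 1.5
dE = sqrt((-1.8)^2 + (2.3)^2 + (1.5)^2) = 3.28
Max = 3.8
Passes: Yes


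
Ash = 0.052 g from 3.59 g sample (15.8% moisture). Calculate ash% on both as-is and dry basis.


As-is ash% = 0.052 / 3.59 x 100 = 1.45%
Dry mass = 3.59 x (100 - 15.8) / 100 = 3.02278 g
Dry-basis ash% = 0.052 / 3.02278 x 100 = 1.72%


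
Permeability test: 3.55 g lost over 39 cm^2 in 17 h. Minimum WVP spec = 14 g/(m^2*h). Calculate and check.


WVP = 3.55 / (39 x 17) x 10000 = 53.54 g/(m^2*h)
Minimum: 14 g/(m^2*h)
Meets spec: Yes


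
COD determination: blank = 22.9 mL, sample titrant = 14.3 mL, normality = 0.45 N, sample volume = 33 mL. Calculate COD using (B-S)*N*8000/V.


COD = (22.9 - 14.3) x 0.45 x 8000 / 33
COD = 8.6 x 0.45 x 8000 / 33
COD = 938.2 mg/L


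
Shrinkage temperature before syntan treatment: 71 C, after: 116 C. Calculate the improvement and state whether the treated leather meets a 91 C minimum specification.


Improvement = 45 C
Meets 91 C spec: Yes


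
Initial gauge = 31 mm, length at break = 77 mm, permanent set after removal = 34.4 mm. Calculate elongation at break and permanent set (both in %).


Elongation at break = (77 - 31) / 31 x 100 = 148.4%
Permanent set = (34.4 - 31) / 31 x 100 = 11.0%


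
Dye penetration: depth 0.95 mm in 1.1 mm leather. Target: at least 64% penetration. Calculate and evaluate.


Penetration = 86.4%
Meets target: Yes

Penetration = 0.95 / 1.1 x 100 = 86.4%
Target: 64%
Meets target: Yes


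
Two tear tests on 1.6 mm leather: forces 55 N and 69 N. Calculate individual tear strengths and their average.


Tear 1 = 34.4 N/mm
Tear 2 = 43.1 N/mm
Average = 38.8 N/mm


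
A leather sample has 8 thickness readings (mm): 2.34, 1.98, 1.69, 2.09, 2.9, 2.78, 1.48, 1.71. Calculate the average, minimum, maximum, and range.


Average = 2.12 mm
Min = 1.48 mm
Max = 2.9 mm
Range = 1.42 mm

Sum = 16.97
Average = 16.97 / 8 = 2.12 mm
Minimum = 1.48 mm
Maximum = 2.9 mm
Range = 2.9 - 1.48 = 1.42 mm


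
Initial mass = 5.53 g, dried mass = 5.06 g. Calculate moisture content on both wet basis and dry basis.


Wet basis = 8.5%
Dry basis = 9.3%

Moisture lost = 5.53 - 5.06 = 0.47 g
Wet basis MC = 0.47 / 5.53 x 100 = 8.5%
Dry basis MC = 0.47 / 5.06 x 100 = 9.3%


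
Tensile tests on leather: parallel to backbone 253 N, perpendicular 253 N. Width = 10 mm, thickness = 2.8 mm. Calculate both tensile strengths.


Area = 10 x 2.8 = 28.0 mm^2
TS (parallel) = 253 / 28.0 = 9.04 N/mm^2
TS (perpendicular) = 253 / 28.0 = 9.04 N/mm^2


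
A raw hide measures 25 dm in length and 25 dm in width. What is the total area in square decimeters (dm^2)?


625 dm^2

Area = length x width
Area = 25 x 25 = 625 dm^2


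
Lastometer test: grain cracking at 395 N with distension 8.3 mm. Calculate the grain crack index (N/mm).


47.6 N/mm

Grain crack index = force / distension
Index = 395 / 8.3 = 47.6 N/mm


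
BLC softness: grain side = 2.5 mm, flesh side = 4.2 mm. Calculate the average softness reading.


3.35 mm

Average = (2.5 + 4.2) / 2
Average = 3.35 mm


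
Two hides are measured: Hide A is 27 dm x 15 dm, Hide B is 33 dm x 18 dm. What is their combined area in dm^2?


999 dm^2

Hide A area = 27 x 15 = 405 dm^2
Hide B area = 33 x 18 = 594 dm^2
Total = 405 + 594 = 999 dm^2


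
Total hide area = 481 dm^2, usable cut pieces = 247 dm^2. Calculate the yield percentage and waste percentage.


Yield = 247 / 481 x 100 = 51.4%
Waste = 481 - 247 = 234 dm^2
Waste% = 100 - 51.4 = 48.6%


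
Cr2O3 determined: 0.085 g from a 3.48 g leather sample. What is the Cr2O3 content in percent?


Cr2O3% = 0.085 / 3.48 x 100
Cr2O3% = 2.44%


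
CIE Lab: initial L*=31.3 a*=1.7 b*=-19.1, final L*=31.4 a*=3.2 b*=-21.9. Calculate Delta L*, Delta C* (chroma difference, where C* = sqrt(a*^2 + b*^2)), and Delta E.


Delta L* = 31.4 - 31.3 = 0.1
C1* = sqrt((1.7)^2 + (-19.1)^2) = 19.176
C2* = sqrt((3.2)^2 + (-21.9)^2) = 22.133
Delta C* = 22.133 - 19.176 = 2.96
Delta E = sqrt((0.1)^2 + (1.5)^2 + (-2.8)^2) = 3.18


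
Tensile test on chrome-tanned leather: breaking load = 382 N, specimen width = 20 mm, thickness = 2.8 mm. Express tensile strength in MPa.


Cross-section = 20 x 2.8 = 56.0 mm^2
TS = 382 / 56.0 = 6.82 MPa
(1 N/mm^2 = 1 MPa)


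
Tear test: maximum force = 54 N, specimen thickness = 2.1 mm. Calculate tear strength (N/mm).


Tear strength = force / thickness
Tear = 54 / 2.1 = 25.7 N/mm


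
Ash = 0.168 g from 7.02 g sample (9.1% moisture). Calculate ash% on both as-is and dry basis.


As-is ash = 2.39%
Dry-basis ash = 2.63%

As-is ash% = 0.168 / 7.02 x 100 = 2.39%
Dry mass = 7.02 x (100 - 9.1) / 100 = 6.38118 g
Dry-basis ash% = 0.168 / 6.38118 x 100 = 2.63%


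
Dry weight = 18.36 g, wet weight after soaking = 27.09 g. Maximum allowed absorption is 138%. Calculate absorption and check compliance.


WA = (27.09 - 18.36) / 18.36 x 100 = 47.5%
Maximum allowed: 138%
Compliant: Yes


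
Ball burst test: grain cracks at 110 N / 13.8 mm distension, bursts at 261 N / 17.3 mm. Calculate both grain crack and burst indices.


Crack index = 110 / 13.8 = 8.0 N/mm
Burst index = 261 / 17.3 = 15.1 N/mm


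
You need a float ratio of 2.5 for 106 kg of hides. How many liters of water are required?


265.0 L


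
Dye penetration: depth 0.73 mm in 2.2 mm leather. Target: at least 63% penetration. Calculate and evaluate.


Penetration = 0.73 / 2.2 x 100 = 33.2%
Target: 63%
Meets target: No


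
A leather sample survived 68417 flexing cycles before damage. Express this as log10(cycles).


4.84


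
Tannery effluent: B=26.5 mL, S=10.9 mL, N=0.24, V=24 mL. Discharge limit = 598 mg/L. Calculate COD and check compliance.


COD = (26.5 - 10.9) x 0.24 x 8000 / 24 = 1248.0 mg/L
Limit: 598 mg/L
Compliant: No


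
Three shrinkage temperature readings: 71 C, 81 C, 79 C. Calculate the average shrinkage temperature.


77.0 C

Average = (71 + 81 + 79) / 3
Average = 231 / 3 = 77.0 C


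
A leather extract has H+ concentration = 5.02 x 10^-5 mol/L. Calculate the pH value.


pH = -log10[H+]
pH = -log10(5.02 x 10^-5) = 4.30


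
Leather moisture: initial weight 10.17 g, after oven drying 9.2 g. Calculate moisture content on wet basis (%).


9.5%

Moisture = 10.17 - 9.2 = 0.97 g
MC = 0.97 / 10.17 x 100 = 9.5%


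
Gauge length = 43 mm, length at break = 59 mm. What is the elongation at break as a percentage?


Extension = 59 - 43 = 16 mm
Elongation = 16 / 43 x 100 = 37.2%


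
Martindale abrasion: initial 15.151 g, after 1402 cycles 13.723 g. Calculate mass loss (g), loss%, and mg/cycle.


Loss = 15.151 - 13.723 = 1.428 g
Loss% = 1.428 / 15.151 x 100 = 9.43%
Rate = 1.428 / 1402 x 1000 = 1.019 mg/cycle


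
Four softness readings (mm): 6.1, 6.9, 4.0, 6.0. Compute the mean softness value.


Sum = 6.1 + 6.9 + 4.0 + 6.0
Mean = 23.0 / 4 = 5.75 mm


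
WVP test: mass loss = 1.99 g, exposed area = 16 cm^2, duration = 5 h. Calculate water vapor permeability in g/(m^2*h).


248.75 g/(m^2*h)


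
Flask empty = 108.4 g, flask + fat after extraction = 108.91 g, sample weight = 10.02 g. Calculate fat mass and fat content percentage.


Fat mass = 0.51 g
Fat content = 5.1%

Fat mass = 108.91 - 108.4 = 0.51 g
Fat% = 0.51 / 10.02 x 100 = 5.1%


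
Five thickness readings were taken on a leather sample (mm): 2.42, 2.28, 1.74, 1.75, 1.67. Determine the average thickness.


Sum = 2.42 + 2.28 + 1.74 + 1.75 + 1.67 = 9.86
Average = 9.86 / 5 = 1.97 mm


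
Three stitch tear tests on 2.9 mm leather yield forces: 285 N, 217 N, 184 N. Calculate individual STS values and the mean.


STS1 = 285 / 2.9 = 98.3 N/mm
STS2 = 217 / 2.9 = 74.8 N/mm
STS3 = 184 / 2.9 = 63.4 N/mm
Mean = (98.3 + 74.8 + 63.4) / 3 = 78.8 N/mm


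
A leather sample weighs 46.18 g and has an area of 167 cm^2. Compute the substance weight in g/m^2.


Substance weight = mass / area x 10000
SW = 46.18 / 167 x 10000
SW = 2765.3 g/m^2


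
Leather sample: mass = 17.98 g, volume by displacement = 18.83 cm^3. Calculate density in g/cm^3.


Density = mass / volume
Density = 17.98 / 18.83 = 0.955 g/cm^3


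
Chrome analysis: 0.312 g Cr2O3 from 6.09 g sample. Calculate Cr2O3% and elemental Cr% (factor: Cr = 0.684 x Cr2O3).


Cr2O3 = 5.12%
Cr = 3.50%


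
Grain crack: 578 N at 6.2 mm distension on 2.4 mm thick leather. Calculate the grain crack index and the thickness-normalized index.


Crack index = 578 / 6.2 = 93.2 N/mm
Normalized = 93.2 / 2.4 = 38.8 N/mm per mm


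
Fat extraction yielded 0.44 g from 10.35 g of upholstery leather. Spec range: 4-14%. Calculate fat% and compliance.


Fat content = 4.3%
Compliant: Yes


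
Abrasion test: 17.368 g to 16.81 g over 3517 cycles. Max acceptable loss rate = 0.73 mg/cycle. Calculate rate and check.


Loss = 17.368 - 16.81 = 0.558 g
Rate = 0.558 g / 3517 cycles x 1000 = 0.159 mg/cycle
Max = 0.73 mg/cycle
Passes: Yes


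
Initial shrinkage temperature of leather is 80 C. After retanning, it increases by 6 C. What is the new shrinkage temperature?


86 C


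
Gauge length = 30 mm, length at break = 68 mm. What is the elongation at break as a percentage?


126.7%


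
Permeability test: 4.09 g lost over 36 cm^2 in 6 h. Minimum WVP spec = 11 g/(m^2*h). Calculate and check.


WVP = 4.09 / (36 x 6) x 10000 = 189.35 g/(m^2*h)
Minimum: 11 g/(m^2*h)
Meets spec: Yes


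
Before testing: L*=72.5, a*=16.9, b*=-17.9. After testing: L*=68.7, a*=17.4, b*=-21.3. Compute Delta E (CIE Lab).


Delta E = 5.12

dL = 68.7 - 72.5 = -3.8
da = 17.4 - 16.9 = 0.5
db = -21.3 - (-17.9) = -3.4
dE = sqrt((-3.8)^2 + (0.5)^2 + (-3.4)^2) = 5.12


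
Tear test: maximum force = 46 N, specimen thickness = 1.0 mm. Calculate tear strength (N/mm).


46.0 N/mm


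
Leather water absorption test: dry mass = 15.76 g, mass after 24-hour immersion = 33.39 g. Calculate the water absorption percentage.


Water absorbed = 33.39 - 15.76 = 17.63 g
WA% = 17.63 / 15.76 x 100 = 111.9%


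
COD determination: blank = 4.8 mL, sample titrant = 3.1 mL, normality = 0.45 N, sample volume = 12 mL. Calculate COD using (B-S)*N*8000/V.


COD = (4.8 - 3.1) x 0.45 x 8000 / 12
COD = 1.7 x 0.45 x 8000 / 12
COD = 510.0 mg/L


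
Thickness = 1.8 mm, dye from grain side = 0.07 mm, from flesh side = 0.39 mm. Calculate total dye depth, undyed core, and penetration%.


Total dyed = 0.07 + 0.39 = 0.46 mm
Undyed core = 1.8 - 0.46 = 1.34 mm
Penetration = 0.46 / 1.8 x 100 = 25.6%


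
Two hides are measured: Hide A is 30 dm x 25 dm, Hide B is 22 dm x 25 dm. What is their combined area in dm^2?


1300 dm^2

Hide A area = 30 x 25 = 750 dm^2
Hide B area = 22 x 25 = 550 dm^2
Total = 750 + 550 = 1300 dm^2


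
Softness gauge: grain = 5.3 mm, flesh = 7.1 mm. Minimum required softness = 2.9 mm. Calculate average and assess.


Average = (5.3 + 7.1) / 2 = 6.20 mm
Minimum = 2.9 mm
Meets requirement: Yes


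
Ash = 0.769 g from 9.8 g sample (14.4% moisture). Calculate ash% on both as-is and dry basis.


As-is ash = 7.85%
Dry-basis ash = 9.17%

As-is ash% = 0.769 / 9.8 x 100 = 7.85%
Dry mass = 9.8 x (100 - 14.4) / 100 = 8.3888 g
Dry-basis ash% = 0.769 / 8.3888 x 100 = 9.17%


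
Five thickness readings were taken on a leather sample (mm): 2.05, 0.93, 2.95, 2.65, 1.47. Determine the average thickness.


2.01 mm


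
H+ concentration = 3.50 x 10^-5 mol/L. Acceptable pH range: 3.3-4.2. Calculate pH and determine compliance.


pH = -log10(3.50 x 10^-5) = 4.46
Range: 3.3 to 4.2
Compliant: No


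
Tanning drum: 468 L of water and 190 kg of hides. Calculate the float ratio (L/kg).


Float ratio = water / hide weight
Ratio = 468 / 190 = 2.5


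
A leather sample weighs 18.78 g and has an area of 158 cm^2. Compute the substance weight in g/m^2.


Substance weight = mass / area x 10000
SW = 18.78 / 158 x 10000
SW = 1188.6 g/m^2


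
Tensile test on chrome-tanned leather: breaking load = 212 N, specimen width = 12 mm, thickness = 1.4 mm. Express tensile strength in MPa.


Cross-section = 12 x 1.4 = 16.8 mm^2
TS = 212 / 16.8 = 12.62 MPa
(1 N/mm^2 = 1 MPa)


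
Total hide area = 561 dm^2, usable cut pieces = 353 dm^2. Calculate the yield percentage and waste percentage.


Yield = 62.9%
Waste = 37.1%


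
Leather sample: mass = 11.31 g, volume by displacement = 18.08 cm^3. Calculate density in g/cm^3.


0.626 g/cm^3

Density = mass / volume
Density = 11.31 / 18.08 = 0.626 g/cm^3


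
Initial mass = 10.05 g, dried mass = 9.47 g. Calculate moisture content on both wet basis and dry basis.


Wet basis = 5.8%
Dry basis = 6.1%

Moisture lost = 10.05 - 9.47 = 0.58 g
Wet basis MC = 0.58 / 10.05 x 100 = 5.8%
Dry basis MC = 0.58 / 9.47 x 100 = 6.1%


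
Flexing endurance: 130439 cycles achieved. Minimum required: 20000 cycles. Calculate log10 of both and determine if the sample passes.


log10(130439) = 5.12
log10(20000) = 4.30
Passes: Yes


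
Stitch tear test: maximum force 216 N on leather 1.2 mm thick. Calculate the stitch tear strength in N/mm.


Stitch tear strength = force / thickness
STS = 216 / 1.2 = 180.0 N/mm


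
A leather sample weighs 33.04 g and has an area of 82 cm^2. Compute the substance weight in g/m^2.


Substance weight = mass / area x 10000
SW = 33.04 / 82 x 10000
SW = 4029.3 g/m^2


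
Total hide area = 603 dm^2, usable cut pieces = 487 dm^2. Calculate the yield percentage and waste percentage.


Yield = 487 / 603 x 100 = 80.8%
Waste = 603 - 487 = 116 dm^2
Waste% = 100 - 80.8 = 19.2%


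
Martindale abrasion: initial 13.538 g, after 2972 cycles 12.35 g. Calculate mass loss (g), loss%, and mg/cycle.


Loss = 13.538 - 12.35 = 1.188 g
Loss% = 1.188 / 13.538 x 100 = 8.78%
Rate = 1.188 / 2972 x 1000 = 0.400 mg/cycle


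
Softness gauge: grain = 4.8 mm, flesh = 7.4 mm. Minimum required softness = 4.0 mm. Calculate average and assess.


Average softness = 6.10 mm
Meets requirement: Yes

Average = (4.8 + 7.4) / 2 = 6.10 mm
Minimum = 4.0 mm
Meets requirement: Yes


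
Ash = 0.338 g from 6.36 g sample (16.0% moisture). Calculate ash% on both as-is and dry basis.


As-is ash = 5.31%
Dry-basis ash = 6.33%

As-is ash% = 0.338 / 6.36 x 100 = 5.31%
Dry mass = 6.36 x (100 - 16.0) / 100 = 5.3424 g
Dry-basis ash% = 0.338 / 5.3424 x 100 = 6.33%


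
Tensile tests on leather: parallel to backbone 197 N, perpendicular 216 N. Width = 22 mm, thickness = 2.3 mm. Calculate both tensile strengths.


Parallel = 3.89 N/mm^2
Perpendicular = 4.27 N/mm^2

Area = 22 x 2.3 = 50.6 mm^2
TS (parallel) = 197 / 50.6 = 3.89 N/mm^2
TS (perpendicular) = 216 / 50.6 = 4.27 N/mm^2


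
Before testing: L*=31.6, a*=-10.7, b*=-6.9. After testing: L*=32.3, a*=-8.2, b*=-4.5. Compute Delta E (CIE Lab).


Delta E = 3.54

dL = 32.3 - 31.6 = 0.7
da = -8.2 - (-10.7) = 2.5
db = -4.5 - (-6.9) = 2.4
dE = sqrt((0.7)^2 + (2.5)^2 + (2.4)^2) = 3.54


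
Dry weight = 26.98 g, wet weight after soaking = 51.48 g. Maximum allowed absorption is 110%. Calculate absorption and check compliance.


Absorption = 90.8%
Compliant: Yes


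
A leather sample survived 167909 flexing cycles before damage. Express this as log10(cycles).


5.23

log10(167909) = 5.23


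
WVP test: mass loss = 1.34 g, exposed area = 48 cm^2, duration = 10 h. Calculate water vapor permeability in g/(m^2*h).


27.92 g/(m^2*h)


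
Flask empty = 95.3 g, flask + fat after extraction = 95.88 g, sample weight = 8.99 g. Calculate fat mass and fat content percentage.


Fat mass = 0.58 g
Fat content = 6.5%

Fat mass = 95.88 - 95.3 = 0.58 g
Fat% = 0.58 / 8.99 x 100 = 6.5%


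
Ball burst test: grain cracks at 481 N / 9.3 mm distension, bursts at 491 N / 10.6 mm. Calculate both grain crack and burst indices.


Crack index = 481 / 9.3 = 51.7 N/mm
Burst index = 491 / 10.6 = 46.3 N/mm


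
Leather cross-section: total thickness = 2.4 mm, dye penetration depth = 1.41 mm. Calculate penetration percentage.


Penetration% = 1.41 / 2.4 x 100
Penetration = 58.8%


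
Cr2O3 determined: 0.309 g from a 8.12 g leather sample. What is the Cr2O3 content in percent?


3.81%

Cr2O3% = 0.309 / 8.12 x 100
Cr2O3% = 3.81%


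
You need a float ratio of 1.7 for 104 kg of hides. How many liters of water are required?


Water = hide weight x target ratio
Water = 104 x 1.7 = 176.8 L


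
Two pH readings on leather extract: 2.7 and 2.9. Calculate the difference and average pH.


Difference = |2.7 - 2.9| = 0.2
Average = (2.7 + 2.9) / 2 = 2.80


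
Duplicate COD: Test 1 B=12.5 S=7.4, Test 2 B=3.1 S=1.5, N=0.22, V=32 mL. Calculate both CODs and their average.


COD1 = (12.5 - 7.4) x 0.22 x 8000 / 32 = 280.5 mg/L
COD2 = (3.1 - 1.5) x 0.22 x 8000 / 32 = 88.0 mg/L
Average = (280.5 + 88.0) / 2 = 184.3 mg/L


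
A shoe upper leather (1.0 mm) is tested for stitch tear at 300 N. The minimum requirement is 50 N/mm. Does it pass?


STS = 300 / 1.0 = 300.0 N/mm
Minimum required: 50 N/mm
Passes: Yes


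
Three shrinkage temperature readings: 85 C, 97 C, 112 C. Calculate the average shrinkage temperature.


Average = (85 + 97 + 112) / 3
Average = 294 / 3 = 98.0 C


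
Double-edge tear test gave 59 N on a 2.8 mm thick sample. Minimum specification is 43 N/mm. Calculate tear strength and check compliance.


Tear strength = 21.1 N/mm
Compliant: No

Tear strength = 59 / 2.8 = 21.1 N/mm
Required minimum = 43 N/mm
Compliant: No


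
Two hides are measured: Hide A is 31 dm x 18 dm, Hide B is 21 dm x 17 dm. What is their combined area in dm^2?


915 dm^2


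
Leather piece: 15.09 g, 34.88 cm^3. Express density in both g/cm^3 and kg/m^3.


Density = 15.09 / 34.88 = 0.433 g/cm^3
Convert: 0.433 x 1000 = 433 kg/m^3


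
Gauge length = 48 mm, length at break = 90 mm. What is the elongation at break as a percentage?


87.5%

Extension = 90 - 48 = 42 mm
Elongation = 42 / 48 x 100 = 87.5%


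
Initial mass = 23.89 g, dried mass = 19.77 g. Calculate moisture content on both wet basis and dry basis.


Moisture lost = 23.89 - 19.77 = 4.12 g
Wet basis MC = 4.12 / 23.89 x 100 = 17.2%
Dry basis MC = 4.12 / 19.77 x 100 = 20.8%


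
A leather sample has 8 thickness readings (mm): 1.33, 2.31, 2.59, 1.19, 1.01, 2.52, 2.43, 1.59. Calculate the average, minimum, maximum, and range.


Average = 1.87 mm
Min = 1.01 mm
Max = 2.59 mm
Range = 1.58 mm

Sum = 14.97
Average = 14.97 / 8 = 1.87 mm
Minimum = 1.01 mm
Maximum = 2.59 mm
Range = 2.59 - 1.01 = 1.58 mm


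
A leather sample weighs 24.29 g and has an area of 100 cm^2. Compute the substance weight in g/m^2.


Substance weight = mass / area x 10000
SW = 24.29 / 100 x 10000
SW = 2429.0 g/m^2


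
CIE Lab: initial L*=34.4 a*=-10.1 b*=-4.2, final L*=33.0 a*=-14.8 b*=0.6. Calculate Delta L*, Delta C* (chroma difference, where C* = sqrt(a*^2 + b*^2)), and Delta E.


Delta L* = -1.4
Delta C* = 3.87
Delta E = 6.86


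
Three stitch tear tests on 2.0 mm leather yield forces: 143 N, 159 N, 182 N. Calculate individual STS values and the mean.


STS1 = 143 / 2.0 = 71.5 N/mm
STS2 = 159 / 2.0 = 79.5 N/mm
STS3 = 182 / 2.0 = 91.0 N/mm
Mean = (71.5 + 79.5 + 91.0) / 3 = 80.7 N/mm


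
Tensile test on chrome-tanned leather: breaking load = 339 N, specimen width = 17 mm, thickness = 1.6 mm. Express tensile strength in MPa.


Cross-section = 17 x 1.6 = 27.2 mm^2
TS = 339 / 27.2 = 12.46 MPa
(1 N/mm^2 = 1 MPa)


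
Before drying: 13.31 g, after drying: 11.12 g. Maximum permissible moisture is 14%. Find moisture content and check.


Moisture content = 16.5%
Acceptable: No

MC = (13.31 - 11.12) / 13.31 x 100 = 16.5%
Maximum: 14%
Acceptable: No


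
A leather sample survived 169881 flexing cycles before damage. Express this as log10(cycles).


5.23


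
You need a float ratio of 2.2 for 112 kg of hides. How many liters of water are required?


246.4 L

Water = hide weight x target ratio
Water = 112 x 2.2 = 246.4 L


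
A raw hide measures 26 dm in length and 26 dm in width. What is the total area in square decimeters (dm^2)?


676 dm^2


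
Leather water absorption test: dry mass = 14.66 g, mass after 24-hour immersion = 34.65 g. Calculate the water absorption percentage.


Water absorbed = 34.65 - 14.66 = 19.99 g
WA% = 19.99 / 14.66 x 100 = 136.4%


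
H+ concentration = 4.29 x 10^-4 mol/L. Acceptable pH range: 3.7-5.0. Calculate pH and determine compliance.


pH = 3.37
Compliant: No

pH = -log10(4.29 x 10^-4) = 3.37
Range: 3.7 to 5.0
Compliant: No


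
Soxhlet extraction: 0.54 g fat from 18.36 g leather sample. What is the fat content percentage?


2.9%


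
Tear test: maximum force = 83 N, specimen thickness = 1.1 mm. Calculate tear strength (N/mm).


75.5 N/mm

Tear strength = force / thickness
Tear = 83 / 1.1 = 75.5 N/mm


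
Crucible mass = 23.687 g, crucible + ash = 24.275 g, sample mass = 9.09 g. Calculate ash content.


Ash mass = 24.275 - 23.687 = 0.588 g
Ash% = 0.588 / 9.09 x 100 = 6.47%


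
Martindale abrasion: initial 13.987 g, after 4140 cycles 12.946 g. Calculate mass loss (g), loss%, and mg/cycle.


Loss = 13.987 - 12.946 = 1.041 g
Loss% = 1.041 / 13.987 x 100 = 7.44%
Rate = 1.041 / 4140 x 1000 = 0.251 mg/cycle


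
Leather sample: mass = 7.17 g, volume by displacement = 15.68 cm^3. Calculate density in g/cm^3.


Density = mass / volume
Density = 7.17 / 15.68 = 0.457 g/cm^3


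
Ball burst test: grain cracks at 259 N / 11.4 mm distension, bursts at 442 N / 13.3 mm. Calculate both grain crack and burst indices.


Crack index = 22.7 N/mm
Burst index = 33.2 N/mm


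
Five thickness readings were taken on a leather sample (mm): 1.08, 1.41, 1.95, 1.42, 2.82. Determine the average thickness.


1.74 mm

Sum = 1.08 + 1.41 + 1.95 + 1.42 + 2.82 = 8.68
Average = 8.68 / 5 = 1.74 mm


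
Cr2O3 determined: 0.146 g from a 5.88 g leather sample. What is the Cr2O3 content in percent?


Cr2O3% = 0.146 / 5.88 x 100
Cr2O3% = 2.48%


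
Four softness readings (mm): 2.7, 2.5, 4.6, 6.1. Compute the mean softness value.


3.98 mm


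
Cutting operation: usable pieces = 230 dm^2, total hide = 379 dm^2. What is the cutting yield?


60.7%


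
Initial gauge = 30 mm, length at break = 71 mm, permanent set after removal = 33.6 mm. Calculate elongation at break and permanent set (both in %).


Elongation at break = (71 - 30) / 30 x 100 = 136.7%
Permanent set = (33.6 - 30) / 30 x 100 = 12.0%


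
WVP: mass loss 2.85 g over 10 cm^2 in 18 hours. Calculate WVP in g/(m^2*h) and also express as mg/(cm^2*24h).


WVP = 2.85 / (10 x 18) x 10000 = 158.33 g/(m^2*h)
Mass loss in mg = 2.85 x 1000 = 2850 mg
Per cm^2 per 24h in mg: 2850 x 24 / (10 x 18) = 68400 / 180 = 380.00 mg/(cm^2*24h)


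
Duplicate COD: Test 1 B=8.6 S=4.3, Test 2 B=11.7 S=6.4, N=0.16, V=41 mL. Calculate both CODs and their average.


COD1 = 134.2 mg/L
COD2 = 165.5 mg/L
Average = 149.9 mg/L

COD1 = (8.6 - 4.3) x 0.16 x 8000 / 41 = 134.2 mg/L
COD2 = (11.7 - 6.4) x 0.16 x 8000 / 41 = 165.5 mg/L
Average = (134.2 + 165.5) / 2 = 149.9 mg/L


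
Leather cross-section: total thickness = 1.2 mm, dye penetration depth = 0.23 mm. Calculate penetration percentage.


Penetration% = 0.23 / 1.2 x 100
Penetration = 19.2%


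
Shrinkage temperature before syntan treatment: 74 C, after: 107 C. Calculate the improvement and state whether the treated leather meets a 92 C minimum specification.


Improvement = 107 - 74 = 33 C
Spec check: 107 C >= 92 C? Yes


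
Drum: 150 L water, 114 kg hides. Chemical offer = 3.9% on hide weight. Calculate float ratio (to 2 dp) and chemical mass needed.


Float ratio = 1.32
Chemical needed = 4.446 kg


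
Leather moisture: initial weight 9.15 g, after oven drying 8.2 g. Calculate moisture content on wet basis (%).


Moisture = 9.15 - 8.2 = 0.95 g
MC = 0.95 / 9.15 x 100 = 10.4%


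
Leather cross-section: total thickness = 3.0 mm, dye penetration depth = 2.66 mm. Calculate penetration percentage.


Penetration% = 2.66 / 3.0 x 100
Penetration = 88.7%


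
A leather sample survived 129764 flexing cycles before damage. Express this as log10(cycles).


log10(129764) = 5.11


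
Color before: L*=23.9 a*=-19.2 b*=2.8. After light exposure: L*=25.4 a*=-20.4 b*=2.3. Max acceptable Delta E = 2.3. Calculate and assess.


dL = 1.5, da = -1.2, db = -0.5
dE = sqrt((1.5)^2 + (-1.2)^2 + (-0.5)^2) = 1.98
Max = 2.3
Passes: Yes


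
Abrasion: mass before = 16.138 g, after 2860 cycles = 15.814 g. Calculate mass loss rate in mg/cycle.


0.113 mg/cycle


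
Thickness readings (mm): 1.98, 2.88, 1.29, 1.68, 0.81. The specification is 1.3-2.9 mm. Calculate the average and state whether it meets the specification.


Sum = 8.64
Average = 8.64 / 5 = 1.73 mm
Specification range: 1.3 to 2.9 mm
Within spec: Yes


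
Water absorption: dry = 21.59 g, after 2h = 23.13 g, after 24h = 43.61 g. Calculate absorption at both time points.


2h absorption = 7.1%
24h absorption = 102.0%

WA (2h) = (23.13 - 21.59) / 21.59 x 100 = 7.1%
WA (24h) = (43.61 - 21.59) / 21.59 x 100 = 102.0%


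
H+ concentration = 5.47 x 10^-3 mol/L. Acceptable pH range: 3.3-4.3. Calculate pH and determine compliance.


pH = -log10(5.47 x 10^-3) = 2.26
Range: 3.3 to 4.3
Compliant: No


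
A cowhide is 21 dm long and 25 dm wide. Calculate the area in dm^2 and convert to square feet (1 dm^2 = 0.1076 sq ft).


Area = 21 x 25 = 525 dm^2
Conversion: 525 x 0.1076 = 56.49 sq ft


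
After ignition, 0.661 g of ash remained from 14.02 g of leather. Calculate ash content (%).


4.71%


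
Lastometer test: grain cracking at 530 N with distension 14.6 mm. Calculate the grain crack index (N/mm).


Grain crack index = force / distension
Index = 530 / 14.6 = 36.3 N/mm


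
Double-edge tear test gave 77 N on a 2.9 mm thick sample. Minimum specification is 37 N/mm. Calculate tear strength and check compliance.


Tear strength = 26.6 N/mm
Compliant: No


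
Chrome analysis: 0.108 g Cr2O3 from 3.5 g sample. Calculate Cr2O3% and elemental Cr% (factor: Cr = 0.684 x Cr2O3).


Cr2O3 = 3.09%
Cr = 2.11%

Cr2O3% = 0.108 / 3.5 x 100 = 3.09%
Cr% = 3.09 x 0.684 = 2.11%


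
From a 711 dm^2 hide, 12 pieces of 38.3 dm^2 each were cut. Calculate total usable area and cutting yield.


Usable area = 459.6 dm^2
Yield = 64.6%


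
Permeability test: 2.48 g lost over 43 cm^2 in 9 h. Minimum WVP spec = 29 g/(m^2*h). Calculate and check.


WVP = 2.48 / (43 x 9) x 10000 = 64.08 g/(m^2*h)
Minimum: 29 g/(m^2*h)
Meets spec: Yes


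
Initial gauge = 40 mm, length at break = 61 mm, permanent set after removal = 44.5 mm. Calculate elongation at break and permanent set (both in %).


Elongation at break = (61 - 40) / 40 x 100 = 52.5%
Permanent set = (44.5 - 40) / 40 x 100 = 11.3%


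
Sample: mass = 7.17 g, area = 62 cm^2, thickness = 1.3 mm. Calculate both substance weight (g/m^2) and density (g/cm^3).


Substance weight = 1156.5 g/m^2
Density = 0.890 g/cm^3


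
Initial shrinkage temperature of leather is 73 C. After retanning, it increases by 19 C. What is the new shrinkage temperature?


New Ts = 73 + 19 = 92 C


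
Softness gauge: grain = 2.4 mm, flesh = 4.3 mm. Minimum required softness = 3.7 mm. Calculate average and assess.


Average softness = 3.35 mm
Meets requirement: No


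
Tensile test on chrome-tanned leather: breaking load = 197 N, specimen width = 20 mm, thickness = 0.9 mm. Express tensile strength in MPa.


Cross-section = 20 x 0.9 = 18.0 mm^2
TS = 197 / 18.0 = 10.94 MPa
(1 N/mm^2 = 1 MPa)


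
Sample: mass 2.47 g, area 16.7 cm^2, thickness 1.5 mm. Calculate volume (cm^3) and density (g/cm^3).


Volume = 2.505 cm^3
Density = 0.986 g/cm^3


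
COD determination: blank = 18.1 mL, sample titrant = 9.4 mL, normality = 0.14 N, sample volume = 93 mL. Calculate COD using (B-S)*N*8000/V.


COD = (18.1 - 9.4) x 0.14 x 8000 / 93
COD = 8.7 x 0.14 x 8000 / 93
COD = 104.8 mg/L


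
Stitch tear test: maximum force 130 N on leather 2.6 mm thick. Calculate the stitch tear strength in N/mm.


50.0 N/mm

Stitch tear strength = force / thickness
STS = 130 / 2.6 = 50.0 N/mm


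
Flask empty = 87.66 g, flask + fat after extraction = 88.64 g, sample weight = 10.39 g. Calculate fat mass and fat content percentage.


Fat mass = 88.64 - 87.66 = 0.98 g
Fat% = 0.98 / 10.39 x 100 = 9.4%


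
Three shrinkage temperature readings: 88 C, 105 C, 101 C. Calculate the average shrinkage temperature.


98.0 C


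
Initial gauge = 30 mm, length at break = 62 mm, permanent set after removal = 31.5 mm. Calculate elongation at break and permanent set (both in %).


Elongation at break = 106.7%
Permanent set = 5.0%

Elongation at break = (62 - 30) / 30 x 100 = 106.7%
Permanent set = (31.5 - 30) / 30 x 100 = 5.0%
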